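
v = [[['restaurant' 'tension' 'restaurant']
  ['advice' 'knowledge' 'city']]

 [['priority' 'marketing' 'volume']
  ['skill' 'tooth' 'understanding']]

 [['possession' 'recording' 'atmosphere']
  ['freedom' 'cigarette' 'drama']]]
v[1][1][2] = 'understanding'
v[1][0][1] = 'marketing'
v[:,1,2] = ['city', 'understanding', 'drama']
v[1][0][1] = 'marketing'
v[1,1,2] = 'understanding'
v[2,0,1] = 'recording'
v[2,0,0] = 'possession'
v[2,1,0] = 'freedom'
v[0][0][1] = 'tension'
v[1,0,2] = 'volume'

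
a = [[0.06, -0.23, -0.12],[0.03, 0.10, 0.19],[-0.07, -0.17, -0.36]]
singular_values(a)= [0.5, 0.16, 0.0]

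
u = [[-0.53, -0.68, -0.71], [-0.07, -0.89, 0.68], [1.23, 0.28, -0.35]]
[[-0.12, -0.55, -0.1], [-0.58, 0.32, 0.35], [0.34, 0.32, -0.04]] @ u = [[-0.02,0.54,-0.25],  [0.72,0.21,0.51],  [-0.25,-0.53,-0.01]]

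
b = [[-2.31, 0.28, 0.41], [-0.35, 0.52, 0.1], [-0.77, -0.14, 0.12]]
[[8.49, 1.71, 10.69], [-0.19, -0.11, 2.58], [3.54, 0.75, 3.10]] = b @[[-4.74, -0.98, -4.12],[-2.76, -0.71, 1.89],[-4.11, -0.87, 1.56]]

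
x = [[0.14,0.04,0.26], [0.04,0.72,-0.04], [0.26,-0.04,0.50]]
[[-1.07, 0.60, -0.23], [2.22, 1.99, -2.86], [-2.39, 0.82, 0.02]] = x @ [[-4.52, -3.84, 3.25], [3.22, 3.2, -4.27], [-2.18, 3.89, -1.99]]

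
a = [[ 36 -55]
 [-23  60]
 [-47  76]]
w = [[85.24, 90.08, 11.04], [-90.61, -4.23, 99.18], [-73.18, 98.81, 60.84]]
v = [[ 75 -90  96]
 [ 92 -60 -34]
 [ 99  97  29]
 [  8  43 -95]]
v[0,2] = 96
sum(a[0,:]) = -19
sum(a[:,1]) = 81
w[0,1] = 90.08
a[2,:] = [-47, 76]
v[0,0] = 75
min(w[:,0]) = -90.61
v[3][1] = 43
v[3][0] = 8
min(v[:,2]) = -95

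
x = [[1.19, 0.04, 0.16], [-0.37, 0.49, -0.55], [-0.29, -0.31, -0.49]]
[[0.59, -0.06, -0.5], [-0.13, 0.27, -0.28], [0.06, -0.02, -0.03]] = x @ [[0.55, -0.04, -0.48],[-0.21, 0.34, -0.31],[-0.32, -0.16, 0.55]]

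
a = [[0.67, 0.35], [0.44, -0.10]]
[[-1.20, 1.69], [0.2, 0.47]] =a @ [[-0.22,1.51],[-3.01,1.94]]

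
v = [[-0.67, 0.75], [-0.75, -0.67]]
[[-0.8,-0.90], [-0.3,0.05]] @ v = [[1.21, 0.0], [0.16, -0.26]]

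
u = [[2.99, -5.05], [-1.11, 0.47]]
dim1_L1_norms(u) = [8.04, 1.58]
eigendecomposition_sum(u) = [[3.24, -4.15],[-0.91, 1.17]] + [[-0.25, -0.90], [-0.2, -0.7]]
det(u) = -4.20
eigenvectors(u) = [[0.96, 0.79], [-0.27, 0.62]]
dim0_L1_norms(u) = [4.1, 5.52]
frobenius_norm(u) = 5.99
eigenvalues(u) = [4.41, -0.95]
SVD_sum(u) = [[3.09, -4.99], [-0.52, 0.84]] + [[-0.1, -0.06],[-0.59, -0.37]]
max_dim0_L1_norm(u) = 5.52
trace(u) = 3.46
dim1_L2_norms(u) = [5.87, 1.21]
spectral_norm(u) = 5.95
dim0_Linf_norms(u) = [2.99, 5.05]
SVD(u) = [[-0.99, 0.17], [0.17, 0.99]] @ diag([5.949555290139053, 0.7059687313035851]) @ [[-0.53,  0.85], [-0.85,  -0.53]]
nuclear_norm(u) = 6.66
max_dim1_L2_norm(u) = 5.87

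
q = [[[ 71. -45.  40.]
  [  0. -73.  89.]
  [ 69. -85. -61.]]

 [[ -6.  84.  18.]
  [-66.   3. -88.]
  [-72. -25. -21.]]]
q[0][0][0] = 71.0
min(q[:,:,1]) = -85.0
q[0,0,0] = 71.0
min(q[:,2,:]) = -85.0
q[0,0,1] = -45.0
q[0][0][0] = 71.0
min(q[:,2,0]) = -72.0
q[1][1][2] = -88.0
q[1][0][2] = 18.0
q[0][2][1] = -85.0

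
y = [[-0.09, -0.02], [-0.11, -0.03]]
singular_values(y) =[0.15, 0.0]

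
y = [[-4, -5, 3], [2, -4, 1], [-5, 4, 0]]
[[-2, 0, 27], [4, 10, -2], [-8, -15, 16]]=y@[[0, 3, -4], [-2, 0, -1], [-4, 4, 2]]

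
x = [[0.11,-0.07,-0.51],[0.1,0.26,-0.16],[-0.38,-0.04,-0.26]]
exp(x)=[[1.21, -0.08, -0.49], [0.16, 1.30, -0.19], [-0.37, -0.03, 0.86]]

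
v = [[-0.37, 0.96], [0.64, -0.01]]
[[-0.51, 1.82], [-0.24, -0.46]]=v @ [[-0.39, -0.69],[-0.68, 1.63]]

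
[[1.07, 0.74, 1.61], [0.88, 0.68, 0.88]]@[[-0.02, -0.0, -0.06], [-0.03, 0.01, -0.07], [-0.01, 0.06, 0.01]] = [[-0.06, 0.10, -0.1], [-0.05, 0.06, -0.09]]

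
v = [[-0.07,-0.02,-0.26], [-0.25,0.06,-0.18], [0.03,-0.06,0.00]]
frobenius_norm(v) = 0.42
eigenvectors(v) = [[(0.16-0.44j),(0.16+0.44j),(0.6+0j)], [(0.8+0j),(0.8-0j),0.78+0.00j], [(-0.31+0.2j),-0.31-0.20j,0.17+0.00j]]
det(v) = -0.00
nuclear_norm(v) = 0.58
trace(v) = -0.01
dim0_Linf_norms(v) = [0.25, 0.06, 0.26]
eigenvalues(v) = [(0.08+0.09j), (0.08-0.09j), (-0.17+0j)]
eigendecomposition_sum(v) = [[-0.00+0.05j, 0.01-0.03j, -0.05-0.03j],  [(-0.08+0.03j), (0.06+0j), 0.01-0.10j],  [0.02-0.03j, -0.02+0.01j, (0.02+0.04j)]] + [[-0.00-0.05j,0.01+0.03j,-0.05+0.03j], [-0.08-0.03j,0.06-0.00j,(0.01+0.1j)], [(0.02+0.03j),(-0.02-0.01j),(0.02-0.04j)]] + [[-0.07+0.00j, -0.05-0.00j, -0.15-0.00j], [(-0.09+0j), (-0.06-0j), (-0.2-0j)], [(-0.02+0j), -0.01-0.00j, -0.04-0.00j]]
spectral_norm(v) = 0.39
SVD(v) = [[-0.63, 0.75, -0.2],[-0.77, -0.58, 0.24],[0.06, 0.31, 0.95]] @ diag([0.38815058256112056, 0.1528588241327172, 0.04328169523280926]) @ [[0.62, -0.1, 0.78], [0.67, -0.45, -0.59], [-0.41, -0.89, 0.21]]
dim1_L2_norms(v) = [0.27, 0.31, 0.07]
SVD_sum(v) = [[-0.15, 0.02, -0.19], [-0.19, 0.03, -0.23], [0.02, -0.00, 0.02]] + [[0.08, -0.05, -0.07], [-0.06, 0.04, 0.05], [0.03, -0.02, -0.03]] + [[0.00, 0.01, -0.00], [-0.0, -0.01, 0.00], [-0.02, -0.04, 0.01]]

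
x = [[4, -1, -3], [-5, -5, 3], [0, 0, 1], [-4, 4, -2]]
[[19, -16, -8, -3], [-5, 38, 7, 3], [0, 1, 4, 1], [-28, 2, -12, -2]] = x @ [[4, -4, 1, 0], [-3, -3, 0, 0], [0, 1, 4, 1]]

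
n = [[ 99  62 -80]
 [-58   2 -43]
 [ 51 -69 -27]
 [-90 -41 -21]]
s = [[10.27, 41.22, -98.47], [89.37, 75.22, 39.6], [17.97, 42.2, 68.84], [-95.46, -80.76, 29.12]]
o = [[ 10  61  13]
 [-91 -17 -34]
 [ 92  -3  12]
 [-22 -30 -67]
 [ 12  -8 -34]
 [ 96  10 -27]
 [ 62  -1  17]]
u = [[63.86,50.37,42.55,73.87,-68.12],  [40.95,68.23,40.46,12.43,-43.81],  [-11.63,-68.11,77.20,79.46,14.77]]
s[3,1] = -80.76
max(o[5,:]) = 96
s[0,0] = 10.27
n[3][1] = -41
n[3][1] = -41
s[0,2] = -98.47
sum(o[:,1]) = 12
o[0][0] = 10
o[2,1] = -3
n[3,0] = -90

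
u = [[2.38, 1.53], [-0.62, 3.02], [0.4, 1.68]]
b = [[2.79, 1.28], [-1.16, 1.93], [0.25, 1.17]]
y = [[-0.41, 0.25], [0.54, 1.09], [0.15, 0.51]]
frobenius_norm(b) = 3.99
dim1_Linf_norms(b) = [2.79, 1.93, 1.17]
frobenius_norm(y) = 1.41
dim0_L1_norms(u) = [3.4, 6.23]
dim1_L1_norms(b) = [4.07, 3.09, 1.42]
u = y + b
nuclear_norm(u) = 6.22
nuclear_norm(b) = 5.60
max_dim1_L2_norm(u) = 3.08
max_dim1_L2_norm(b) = 3.07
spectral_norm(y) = 1.33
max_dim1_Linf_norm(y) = 1.09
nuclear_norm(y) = 1.81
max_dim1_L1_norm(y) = 1.63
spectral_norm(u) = 3.87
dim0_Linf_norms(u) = [2.38, 3.02]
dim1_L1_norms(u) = [3.91, 3.64, 2.08]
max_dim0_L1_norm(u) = 6.23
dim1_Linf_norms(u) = [2.38, 3.02, 1.68]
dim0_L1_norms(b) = [4.2, 4.38]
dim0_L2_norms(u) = [2.49, 3.78]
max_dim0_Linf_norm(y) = 1.09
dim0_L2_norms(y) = [0.69, 1.23]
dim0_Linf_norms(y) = [0.54, 1.09]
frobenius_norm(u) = 4.53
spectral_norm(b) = 3.16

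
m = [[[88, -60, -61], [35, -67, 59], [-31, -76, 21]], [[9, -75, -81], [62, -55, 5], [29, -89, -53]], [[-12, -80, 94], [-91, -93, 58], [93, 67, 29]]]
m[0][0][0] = 88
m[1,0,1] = -75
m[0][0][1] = -60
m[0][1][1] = -67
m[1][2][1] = -89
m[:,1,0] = [35, 62, -91]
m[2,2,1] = 67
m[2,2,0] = 93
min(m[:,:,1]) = -93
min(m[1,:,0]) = 9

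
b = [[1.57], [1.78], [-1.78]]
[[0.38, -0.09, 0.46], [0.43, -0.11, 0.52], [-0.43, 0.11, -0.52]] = b @ [[0.24, -0.06, 0.29]]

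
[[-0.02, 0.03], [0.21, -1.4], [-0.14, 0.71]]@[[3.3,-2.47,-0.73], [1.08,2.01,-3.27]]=[[-0.03, 0.11, -0.08], [-0.82, -3.33, 4.42], [0.30, 1.77, -2.22]]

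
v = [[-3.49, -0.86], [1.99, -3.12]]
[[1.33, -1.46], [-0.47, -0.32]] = v@[[-0.36, 0.34],[-0.08, 0.32]]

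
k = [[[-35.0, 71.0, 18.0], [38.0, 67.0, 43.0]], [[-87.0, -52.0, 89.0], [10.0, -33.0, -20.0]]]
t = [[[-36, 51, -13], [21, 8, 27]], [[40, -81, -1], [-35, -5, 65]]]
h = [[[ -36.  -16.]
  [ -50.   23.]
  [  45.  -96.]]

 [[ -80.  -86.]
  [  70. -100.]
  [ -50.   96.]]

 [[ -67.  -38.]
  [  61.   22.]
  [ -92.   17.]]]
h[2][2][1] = 17.0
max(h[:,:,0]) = 70.0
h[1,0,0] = -80.0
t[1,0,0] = 40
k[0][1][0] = 38.0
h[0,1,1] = 23.0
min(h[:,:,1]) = -100.0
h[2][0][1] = -38.0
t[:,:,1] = [[51, 8], [-81, -5]]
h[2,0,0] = -67.0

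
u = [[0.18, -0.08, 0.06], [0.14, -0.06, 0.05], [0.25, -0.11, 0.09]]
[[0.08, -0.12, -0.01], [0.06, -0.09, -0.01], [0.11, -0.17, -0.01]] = u @ [[0.28, -0.41, -0.1], [-0.41, 0.65, 0.06], [-0.1, 0.06, 0.22]]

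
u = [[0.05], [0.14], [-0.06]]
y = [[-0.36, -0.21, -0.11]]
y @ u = [[-0.04]]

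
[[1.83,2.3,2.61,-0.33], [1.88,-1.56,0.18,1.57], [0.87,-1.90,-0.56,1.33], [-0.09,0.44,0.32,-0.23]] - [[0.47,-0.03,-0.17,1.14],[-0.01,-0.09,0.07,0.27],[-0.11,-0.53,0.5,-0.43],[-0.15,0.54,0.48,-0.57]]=[[1.36,  2.33,  2.78,  -1.47], [1.89,  -1.47,  0.11,  1.30], [0.98,  -1.37,  -1.06,  1.76], [0.06,  -0.1,  -0.16,  0.34]]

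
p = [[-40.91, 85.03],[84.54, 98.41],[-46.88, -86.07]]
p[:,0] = [-40.91, 84.54, -46.88]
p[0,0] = -40.91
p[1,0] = 84.54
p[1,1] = 98.41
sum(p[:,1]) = 97.37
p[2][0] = -46.88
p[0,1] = 85.03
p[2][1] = -86.07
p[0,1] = 85.03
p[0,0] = -40.91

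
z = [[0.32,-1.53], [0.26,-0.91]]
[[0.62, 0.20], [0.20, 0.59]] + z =[[0.94, -1.33],[0.46, -0.32]]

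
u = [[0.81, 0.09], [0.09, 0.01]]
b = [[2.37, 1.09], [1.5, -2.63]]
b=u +[[1.56,1.0], [1.41,-2.64]]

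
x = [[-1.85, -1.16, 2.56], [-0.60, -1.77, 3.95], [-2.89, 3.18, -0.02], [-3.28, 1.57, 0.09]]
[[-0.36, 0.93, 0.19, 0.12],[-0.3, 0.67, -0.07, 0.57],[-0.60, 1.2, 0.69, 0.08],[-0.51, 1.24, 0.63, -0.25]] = x @[[0.11, -0.34, -0.16, 0.17],[-0.09, 0.07, 0.07, 0.18],[-0.1, 0.15, -0.01, 0.25]]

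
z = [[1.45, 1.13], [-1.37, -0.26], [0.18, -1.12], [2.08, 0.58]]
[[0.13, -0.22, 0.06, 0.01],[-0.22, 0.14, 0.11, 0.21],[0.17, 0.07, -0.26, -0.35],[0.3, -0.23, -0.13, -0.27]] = z@[[0.18,  -0.09,  -0.12,  -0.21], [-0.12,  -0.08,  0.21,  0.28]]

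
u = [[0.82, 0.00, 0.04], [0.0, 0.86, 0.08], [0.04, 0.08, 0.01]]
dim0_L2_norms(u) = [0.82, 0.86, 0.09]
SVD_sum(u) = [[0.01, 0.07, 0.01], [0.07, 0.85, 0.08], [0.01, 0.08, 0.01]] + [[0.81,  -0.07,  0.03], [-0.07,  0.01,  -0.0], [0.03,  -0.00,  0.00]] + [[0.0,0.0,-0.00],[0.00,0.00,-0.00],[-0.0,-0.00,0.00]]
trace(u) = 1.69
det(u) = 0.00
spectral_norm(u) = 0.87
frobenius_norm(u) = 1.20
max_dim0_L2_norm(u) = 0.86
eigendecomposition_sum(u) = [[0.00, 0.00, -0.0],[0.0, 0.00, -0.00],[-0.0, -0.0, 0.0]] + [[0.81, -0.07, 0.03], [-0.07, 0.01, -0.0], [0.03, -0.00, 0.00]] + [[0.01, 0.07, 0.01], [0.07, 0.85, 0.08], [0.01, 0.08, 0.01]]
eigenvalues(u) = [0.0, 0.82, 0.87]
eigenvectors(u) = [[-0.05, 1.0, -0.08], [-0.09, -0.08, -0.99], [0.99, 0.04, -0.1]]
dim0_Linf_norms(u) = [0.82, 0.86, 0.08]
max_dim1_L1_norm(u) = 0.94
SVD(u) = [[-0.08,1.00,-0.05], [-0.99,-0.08,-0.09], [-0.1,0.04,0.99]] @ diag([0.8677644764607815, 0.8216352311347018, 0.0006002924045166759]) @ [[-0.08, -0.99, -0.1], [1.0, -0.08, 0.04], [-0.05, -0.09, 0.99]]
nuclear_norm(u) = 1.69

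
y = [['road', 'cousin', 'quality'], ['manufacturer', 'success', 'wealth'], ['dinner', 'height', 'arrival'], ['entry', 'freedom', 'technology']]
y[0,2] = 'quality'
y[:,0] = ['road', 'manufacturer', 'dinner', 'entry']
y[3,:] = ['entry', 'freedom', 'technology']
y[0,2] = 'quality'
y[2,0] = 'dinner'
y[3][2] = 'technology'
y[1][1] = 'success'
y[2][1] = 'height'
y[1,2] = 'wealth'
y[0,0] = 'road'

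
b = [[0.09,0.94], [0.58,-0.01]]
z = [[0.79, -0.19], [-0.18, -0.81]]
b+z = [[0.88, 0.75], [0.4, -0.82]]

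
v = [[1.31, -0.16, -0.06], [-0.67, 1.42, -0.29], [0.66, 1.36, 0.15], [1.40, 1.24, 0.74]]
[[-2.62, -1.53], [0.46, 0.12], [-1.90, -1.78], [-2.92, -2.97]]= v @ [[-2.03, -1.27], [-0.49, -0.63], [0.71, -0.55]]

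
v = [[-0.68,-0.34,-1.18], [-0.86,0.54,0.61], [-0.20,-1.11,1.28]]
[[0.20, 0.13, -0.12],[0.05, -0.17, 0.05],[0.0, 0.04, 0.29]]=v @ [[-0.14,0.04,-0.02],[-0.06,-0.15,-0.10],[-0.07,-0.09,0.14]]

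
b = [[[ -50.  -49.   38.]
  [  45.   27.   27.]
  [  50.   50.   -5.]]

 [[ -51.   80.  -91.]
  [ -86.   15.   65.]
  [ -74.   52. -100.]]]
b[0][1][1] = 27.0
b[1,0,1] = 80.0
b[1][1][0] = -86.0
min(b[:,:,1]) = -49.0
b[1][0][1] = 80.0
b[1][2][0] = -74.0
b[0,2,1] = 50.0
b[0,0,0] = -50.0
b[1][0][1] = 80.0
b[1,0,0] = -51.0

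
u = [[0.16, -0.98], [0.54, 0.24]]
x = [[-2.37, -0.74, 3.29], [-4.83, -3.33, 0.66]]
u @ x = [[4.35, 3.14, -0.12], [-2.44, -1.2, 1.94]]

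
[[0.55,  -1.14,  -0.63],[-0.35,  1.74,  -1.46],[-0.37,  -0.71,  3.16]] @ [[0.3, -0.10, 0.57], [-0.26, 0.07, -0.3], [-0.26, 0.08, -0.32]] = [[0.63, -0.19, 0.86],[-0.18, 0.04, -0.25],[-0.75, 0.24, -1.01]]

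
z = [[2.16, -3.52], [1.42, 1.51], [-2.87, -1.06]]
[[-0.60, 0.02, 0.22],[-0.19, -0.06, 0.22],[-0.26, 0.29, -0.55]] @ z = [[-1.90, 1.91], [-1.13, 0.34], [1.43, 1.94]]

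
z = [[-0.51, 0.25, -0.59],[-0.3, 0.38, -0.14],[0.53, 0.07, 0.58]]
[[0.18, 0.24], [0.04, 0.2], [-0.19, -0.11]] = z@[[-0.06, -0.1],[-0.03, 0.39],[-0.27, -0.15]]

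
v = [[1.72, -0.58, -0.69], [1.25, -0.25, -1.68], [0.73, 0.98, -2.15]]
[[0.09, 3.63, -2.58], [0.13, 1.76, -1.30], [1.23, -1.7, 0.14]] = v@[[0.48, 1.65, -1.56], [1.14, -1.93, 0.34], [0.11, 0.47, -0.44]]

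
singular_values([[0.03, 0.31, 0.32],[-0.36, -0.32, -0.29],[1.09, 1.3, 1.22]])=[2.2, 0.22, 0.0]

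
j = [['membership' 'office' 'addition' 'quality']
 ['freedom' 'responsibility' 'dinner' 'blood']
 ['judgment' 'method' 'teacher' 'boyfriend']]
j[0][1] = 'office'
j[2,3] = 'boyfriend'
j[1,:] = ['freedom', 'responsibility', 'dinner', 'blood']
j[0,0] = 'membership'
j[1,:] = ['freedom', 'responsibility', 'dinner', 'blood']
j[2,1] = 'method'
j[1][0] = 'freedom'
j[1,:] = ['freedom', 'responsibility', 'dinner', 'blood']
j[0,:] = ['membership', 'office', 'addition', 'quality']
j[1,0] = 'freedom'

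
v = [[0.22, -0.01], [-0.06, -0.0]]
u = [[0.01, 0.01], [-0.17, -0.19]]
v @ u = [[0.00, 0.00], [-0.0, -0.0]]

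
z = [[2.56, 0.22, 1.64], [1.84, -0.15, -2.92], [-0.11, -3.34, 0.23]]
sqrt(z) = [[(1.64+0.08j), 0.06-0.27j, 0.46-0.26j], [0.52-0.28j, (0.89+0.94j), -0.81+0.89j], [(-0.04-0.25j), -0.93+0.86j, 1.00+0.82j]]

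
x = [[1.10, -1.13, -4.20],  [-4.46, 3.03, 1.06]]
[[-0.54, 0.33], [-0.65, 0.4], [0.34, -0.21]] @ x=[[-2.07, 1.61, 2.62], [-2.5, 1.95, 3.15], [1.31, -1.02, -1.65]]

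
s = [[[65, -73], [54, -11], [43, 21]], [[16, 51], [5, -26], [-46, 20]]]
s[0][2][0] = 43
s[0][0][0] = 65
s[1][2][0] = -46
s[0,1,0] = 54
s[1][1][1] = -26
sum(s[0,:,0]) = 162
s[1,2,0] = -46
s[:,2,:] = [[43, 21], [-46, 20]]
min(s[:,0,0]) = 16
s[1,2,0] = -46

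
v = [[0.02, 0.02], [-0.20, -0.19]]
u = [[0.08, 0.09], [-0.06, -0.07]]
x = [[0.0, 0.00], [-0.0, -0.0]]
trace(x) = 0.00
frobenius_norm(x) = 0.00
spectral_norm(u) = 0.15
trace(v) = -0.17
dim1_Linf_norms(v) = [0.02, 0.2]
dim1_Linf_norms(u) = [0.09, 0.07]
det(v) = 0.00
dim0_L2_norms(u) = [0.1, 0.11]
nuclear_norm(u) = 0.15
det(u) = -0.00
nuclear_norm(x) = 0.00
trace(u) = 0.01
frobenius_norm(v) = 0.28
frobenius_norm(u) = 0.15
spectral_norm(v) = 0.28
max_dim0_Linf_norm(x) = 0.0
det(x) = 0.00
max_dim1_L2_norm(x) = 0.0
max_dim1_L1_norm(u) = 0.17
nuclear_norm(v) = 0.28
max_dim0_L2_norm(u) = 0.11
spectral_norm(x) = 0.00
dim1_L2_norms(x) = [0.0, 0.0]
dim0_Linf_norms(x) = [0.0, 0.0]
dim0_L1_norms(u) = [0.14, 0.16]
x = v @ u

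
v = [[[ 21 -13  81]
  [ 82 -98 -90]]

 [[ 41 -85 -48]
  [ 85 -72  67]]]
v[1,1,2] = 67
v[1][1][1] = -72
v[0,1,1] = -98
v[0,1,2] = -90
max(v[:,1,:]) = 85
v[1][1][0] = 85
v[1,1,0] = 85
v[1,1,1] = -72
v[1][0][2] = -48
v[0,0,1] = -13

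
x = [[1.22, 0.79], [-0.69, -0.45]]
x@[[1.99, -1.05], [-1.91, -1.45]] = [[0.92,-2.43], [-0.51,1.38]]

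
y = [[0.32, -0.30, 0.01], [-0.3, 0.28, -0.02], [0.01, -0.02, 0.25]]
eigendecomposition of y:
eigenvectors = [[0.73,-0.68,-0.06], [-0.68,-0.73,0.02], [0.06,-0.03,1.0]]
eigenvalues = [0.6, -0.0, 0.25]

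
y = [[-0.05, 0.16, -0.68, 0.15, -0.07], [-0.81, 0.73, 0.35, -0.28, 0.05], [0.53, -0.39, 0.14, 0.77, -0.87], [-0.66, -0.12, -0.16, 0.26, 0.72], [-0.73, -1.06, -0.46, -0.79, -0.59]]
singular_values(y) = [1.71, 1.69, 0.95, 0.7, 0.67]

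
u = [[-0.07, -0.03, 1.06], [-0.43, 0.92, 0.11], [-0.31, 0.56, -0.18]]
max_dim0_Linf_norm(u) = 1.06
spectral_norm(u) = 1.20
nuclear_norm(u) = 2.33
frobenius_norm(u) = 1.62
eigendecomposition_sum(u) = [[(-0.24-0j), 0.61+0.00j, (-0.21+0j)], [(-0.46-0j), 1.15+0.00j, -0.39+0.00j], [-0.20-0.00j, 0.50+0.00j, -0.17+0.00j]] + [[0.09+0.21j, (-0.32-0.16j), 0.63+0.12j], [0.02+0.10j, -0.12-0.10j, (0.25+0.11j)], [-0.06+0.03j, 0.03-0.10j, -0.01+0.18j]] + [[0.09-0.21j, (-0.32+0.16j), 0.63-0.12j], [0.02-0.10j, -0.12+0.10j, 0.25-0.11j], [(-0.06-0.03j), (0.03+0.1j), -0.01-0.18j]]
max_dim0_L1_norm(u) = 1.51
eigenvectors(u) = [[(-0.44+0j), -0.89+0.00j, -0.89-0.00j],  [-0.83+0.00j, -0.37-0.09j, (-0.37+0.09j)],  [(-0.36+0j), (-0.04-0.25j), -0.04+0.25j]]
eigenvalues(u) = [(0.74+0j), (-0.04+0.3j), (-0.04-0.3j)]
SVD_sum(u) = [[-0.0,0.01,0.0],[-0.45,0.91,0.00],[-0.28,0.57,0.0]] + [[-0.06, -0.03, 1.06], [-0.01, -0.0, 0.11], [0.01, 0.01, -0.18]] + [[-0.01, -0.0, -0.0],[0.02, 0.01, 0.00],[-0.04, -0.02, -0.00]]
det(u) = 0.07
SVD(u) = [[-0.01, -0.98, -0.19], [-0.85, -0.1, 0.52], [-0.53, 0.17, -0.83]] @ diag([1.1998535865061535, 1.08288807132626, 0.05103720140851371]) @ [[0.44,-0.90,-0.0], [0.05,0.03,-1.00], [0.9,0.44,0.06]]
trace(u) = 0.67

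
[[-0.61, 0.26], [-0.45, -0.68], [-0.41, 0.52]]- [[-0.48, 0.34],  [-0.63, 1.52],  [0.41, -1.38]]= [[-0.13, -0.08],  [0.18, -2.2],  [-0.82, 1.9]]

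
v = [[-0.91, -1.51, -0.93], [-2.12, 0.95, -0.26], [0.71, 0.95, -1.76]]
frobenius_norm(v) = 3.73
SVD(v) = [[-0.4,-0.24,-0.88], [-0.89,0.35,0.31], [0.23,0.91,-0.36]] @ diag([2.4163462849648942, 2.1373878243306277, 1.8800648710987455]) @ [[1.00, -0.00, 0.08], [0.06, 0.73, -0.68], [-0.06, 0.68, 0.73]]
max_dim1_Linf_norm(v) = 2.12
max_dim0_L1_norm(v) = 3.74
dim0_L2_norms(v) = [2.41, 2.02, 2.01]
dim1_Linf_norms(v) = [1.51, 2.12, 1.76]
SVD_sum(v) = [[-0.97, 0.0, -0.08],  [-2.13, 0.01, -0.18],  [0.56, -0.0, 0.05]] + [[-0.03, -0.38, 0.36], [0.04, 0.54, -0.51], [0.12, 1.41, -1.32]] + [[0.09, -1.13, -1.21],  [-0.03, 0.4, 0.42],  [0.04, -0.46, -0.49]]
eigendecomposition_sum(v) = [[0.56+0.00j, -0.82+0.00j, (-0.08+0j)],[(-1.02+0j), 1.49+0.00j, (0.15+0j)],[(-0.15+0j), (0.22+0j), (0.02+0j)]] + [[(-0.74+0.29j), (-0.34+0.26j), -0.42-0.69j], [(-0.55+0.11j), (-0.27+0.14j), (-0.2-0.54j)], [0.43+0.95j, (0.37+0.44j), (-0.89+0.6j)]] + [[(-0.74-0.29j), (-0.34-0.26j), -0.42+0.69j], [(-0.55-0.11j), -0.27-0.14j, (-0.2+0.54j)], [0.43-0.95j, (0.37-0.44j), (-0.89-0.6j)]]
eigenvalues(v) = [(2.08+0j), (-1.9+1.03j), (-1.9-1.03j)]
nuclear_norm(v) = 6.43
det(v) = 9.71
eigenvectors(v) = [[0.48+0.00j, (0.02-0.56j), (0.02+0.56j)], [(-0.87+0j), 0.09-0.38j, (0.09+0.38j)], [(-0.13+0j), (-0.73+0j), -0.73-0.00j]]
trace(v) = -1.72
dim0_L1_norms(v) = [3.74, 3.41, 2.95]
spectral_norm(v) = 2.42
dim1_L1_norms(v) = [3.35, 3.33, 3.42]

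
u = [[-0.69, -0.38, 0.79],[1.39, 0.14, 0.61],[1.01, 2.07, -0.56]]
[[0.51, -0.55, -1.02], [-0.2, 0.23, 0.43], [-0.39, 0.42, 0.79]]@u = [[-2.15,-2.38,0.64], [0.89,1.00,-0.26], [1.65,1.84,-0.49]]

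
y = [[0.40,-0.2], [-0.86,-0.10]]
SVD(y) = [[-0.42, 0.91],  [0.91, 0.42]] @ diag([0.9484947921671815, 0.22351203375150736]) @ [[-1.00, -0.01], [0.01, -1.00]]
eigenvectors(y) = [[0.65, 0.26], [-0.76, 0.96]]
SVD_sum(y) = [[0.4, 0.00], [-0.86, -0.01]] + [[0.00, -0.2],[0.0, -0.09]]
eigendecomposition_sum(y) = [[0.48, -0.13], [-0.56, 0.15]] + [[-0.08,-0.07],[-0.3,-0.25]]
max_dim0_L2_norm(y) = 0.95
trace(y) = 0.30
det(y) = -0.21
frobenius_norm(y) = 0.97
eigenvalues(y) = [0.63, -0.33]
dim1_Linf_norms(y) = [0.4, 0.86]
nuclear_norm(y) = 1.17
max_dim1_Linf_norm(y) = 0.86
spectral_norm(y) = 0.95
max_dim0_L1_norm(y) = 1.26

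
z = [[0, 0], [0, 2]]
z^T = [[0, 0], [0, 2]]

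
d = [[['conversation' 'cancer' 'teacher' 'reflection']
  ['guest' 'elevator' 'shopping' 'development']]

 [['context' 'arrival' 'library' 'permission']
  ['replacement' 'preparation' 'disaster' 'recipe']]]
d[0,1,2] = 'shopping'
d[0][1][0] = 'guest'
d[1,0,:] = ['context', 'arrival', 'library', 'permission']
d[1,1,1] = 'preparation'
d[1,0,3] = 'permission'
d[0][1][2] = 'shopping'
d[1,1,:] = ['replacement', 'preparation', 'disaster', 'recipe']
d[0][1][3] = 'development'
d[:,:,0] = [['conversation', 'guest'], ['context', 'replacement']]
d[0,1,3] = 'development'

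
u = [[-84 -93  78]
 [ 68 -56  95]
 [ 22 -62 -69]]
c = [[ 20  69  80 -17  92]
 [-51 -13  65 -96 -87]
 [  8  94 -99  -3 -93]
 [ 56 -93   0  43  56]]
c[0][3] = -17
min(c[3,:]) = -93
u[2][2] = -69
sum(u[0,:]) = -99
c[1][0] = -51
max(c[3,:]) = 56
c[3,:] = [56, -93, 0, 43, 56]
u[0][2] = 78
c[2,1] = 94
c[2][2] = -99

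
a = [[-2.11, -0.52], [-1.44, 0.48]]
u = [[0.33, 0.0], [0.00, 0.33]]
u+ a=[[-1.78, -0.52], [-1.44, 0.81]]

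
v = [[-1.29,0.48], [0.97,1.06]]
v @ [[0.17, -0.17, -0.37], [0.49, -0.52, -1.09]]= [[0.02,-0.03,-0.05],  [0.68,-0.72,-1.51]]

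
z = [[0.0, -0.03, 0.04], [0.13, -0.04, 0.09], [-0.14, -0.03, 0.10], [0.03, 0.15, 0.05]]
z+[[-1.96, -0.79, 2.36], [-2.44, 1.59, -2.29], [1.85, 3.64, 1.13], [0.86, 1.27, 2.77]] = [[-1.96, -0.82, 2.40], [-2.31, 1.55, -2.20], [1.71, 3.61, 1.23], [0.89, 1.42, 2.82]]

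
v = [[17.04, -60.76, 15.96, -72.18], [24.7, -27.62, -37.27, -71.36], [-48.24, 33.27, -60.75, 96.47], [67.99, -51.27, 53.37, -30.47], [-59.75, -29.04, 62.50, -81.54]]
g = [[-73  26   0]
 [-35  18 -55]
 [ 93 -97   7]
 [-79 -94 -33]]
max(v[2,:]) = 96.47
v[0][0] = 17.04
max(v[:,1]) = 33.27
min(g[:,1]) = -97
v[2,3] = 96.47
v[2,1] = 33.27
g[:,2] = [0, -55, 7, -33]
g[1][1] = 18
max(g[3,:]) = -33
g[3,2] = -33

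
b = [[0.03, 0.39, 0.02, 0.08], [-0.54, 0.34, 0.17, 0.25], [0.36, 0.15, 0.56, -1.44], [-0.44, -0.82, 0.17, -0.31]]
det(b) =-0.004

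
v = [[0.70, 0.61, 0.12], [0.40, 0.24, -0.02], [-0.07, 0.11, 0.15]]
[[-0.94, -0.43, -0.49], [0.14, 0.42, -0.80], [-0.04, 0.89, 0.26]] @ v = [[-0.80,-0.73,-0.18], [0.32,0.1,-0.11], [0.31,0.22,0.02]]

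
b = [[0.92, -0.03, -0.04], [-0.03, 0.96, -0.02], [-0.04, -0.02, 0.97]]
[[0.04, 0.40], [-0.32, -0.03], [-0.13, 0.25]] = b@[[0.03, 0.45], [-0.34, -0.01], [-0.14, 0.28]]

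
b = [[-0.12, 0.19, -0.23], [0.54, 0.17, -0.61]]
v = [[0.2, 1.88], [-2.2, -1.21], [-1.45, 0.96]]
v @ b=[[0.99,0.36,-1.19], [-0.39,-0.62,1.24], [0.69,-0.11,-0.25]]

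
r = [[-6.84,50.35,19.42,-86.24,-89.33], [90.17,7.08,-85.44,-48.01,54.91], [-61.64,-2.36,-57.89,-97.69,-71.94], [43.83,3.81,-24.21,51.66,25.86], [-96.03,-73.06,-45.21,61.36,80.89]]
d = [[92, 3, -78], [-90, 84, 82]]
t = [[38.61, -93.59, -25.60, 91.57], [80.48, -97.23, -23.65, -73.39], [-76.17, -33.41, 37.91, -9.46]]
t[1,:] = [80.48, -97.23, -23.65, -73.39]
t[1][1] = -97.23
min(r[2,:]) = -97.69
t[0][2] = -25.6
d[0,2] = -78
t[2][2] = 37.91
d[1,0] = -90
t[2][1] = -33.41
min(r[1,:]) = -85.44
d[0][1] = 3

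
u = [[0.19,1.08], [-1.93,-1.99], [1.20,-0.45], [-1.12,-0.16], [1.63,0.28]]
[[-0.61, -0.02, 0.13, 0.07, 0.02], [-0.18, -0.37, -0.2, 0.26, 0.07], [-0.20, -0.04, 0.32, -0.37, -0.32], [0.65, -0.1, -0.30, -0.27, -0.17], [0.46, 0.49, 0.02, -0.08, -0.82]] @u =[[0.03, -0.68],[0.26, 0.61],[0.32, -0.31],[-0.02, 1.03],[-2.08, -0.7]]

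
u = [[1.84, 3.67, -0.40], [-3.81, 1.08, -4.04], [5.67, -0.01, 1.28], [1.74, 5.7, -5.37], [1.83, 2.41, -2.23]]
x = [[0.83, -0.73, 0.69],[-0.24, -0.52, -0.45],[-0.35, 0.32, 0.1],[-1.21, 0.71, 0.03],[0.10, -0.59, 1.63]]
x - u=[[-1.01, -4.40, 1.09],  [3.57, -1.6, 3.59],  [-6.02, 0.33, -1.18],  [-2.95, -4.99, 5.4],  [-1.73, -3.0, 3.86]]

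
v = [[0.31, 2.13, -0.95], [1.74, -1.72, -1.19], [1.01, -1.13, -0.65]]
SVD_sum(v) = [[-0.69,1.1,0.34], [1.34,-2.13,-0.67], [0.83,-1.32,-0.41]] + [[1.00, 1.03, -1.29], [0.40, 0.41, -0.52], [0.18, 0.19, -0.24]] + [[0.0, 0.0, 0.0], [-0.0, -0.00, -0.0], [0.00, 0.00, 0.0]]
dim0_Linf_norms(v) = [1.74, 2.13, 1.19]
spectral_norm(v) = 3.35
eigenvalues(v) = [-3.21, 1.15, 0.0]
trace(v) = -2.06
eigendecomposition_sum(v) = [[-0.57, 1.00, 0.26], [1.30, -2.29, -0.58], [0.8, -1.40, -0.36]] + [[0.88, 1.13, -1.21], [0.44, 0.57, -0.61], [0.21, 0.27, -0.29]] + [[0.00, -0.00, 0.00], [0.0, -0.00, 0.00], [0.00, -0.0, 0.0]]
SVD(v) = [[0.4, 0.92, 0.05],[-0.78, 0.37, -0.51],[-0.48, 0.17, 0.86]] @ diag([3.345238530421439, 2.113404574173128, 0.0005295733316067987]) @ [[-0.51, 0.82, 0.26], [0.52, 0.53, -0.67], [0.69, 0.21, 0.70]]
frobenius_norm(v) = 3.96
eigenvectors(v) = [[0.35,-0.87,0.69], [-0.8,-0.44,0.21], [-0.49,-0.21,0.7]]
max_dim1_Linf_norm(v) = 2.13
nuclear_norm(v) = 5.46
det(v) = -0.00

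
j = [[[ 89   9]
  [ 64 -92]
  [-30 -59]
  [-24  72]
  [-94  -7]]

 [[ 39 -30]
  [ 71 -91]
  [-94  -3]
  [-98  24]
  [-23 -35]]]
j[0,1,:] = [64, -92]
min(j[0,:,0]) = -94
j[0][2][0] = -30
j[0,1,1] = -92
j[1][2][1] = -3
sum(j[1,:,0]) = -105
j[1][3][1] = 24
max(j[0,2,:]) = -30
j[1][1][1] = -91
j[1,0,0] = 39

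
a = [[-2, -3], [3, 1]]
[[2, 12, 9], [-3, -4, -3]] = a @ [[-1, 0, 0], [0, -4, -3]]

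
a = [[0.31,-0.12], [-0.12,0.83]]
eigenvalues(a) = [0.28, 0.86]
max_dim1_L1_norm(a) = 0.95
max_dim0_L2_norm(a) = 0.84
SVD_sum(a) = [[0.04,  -0.18], [-0.18,  0.82]] + [[0.27, 0.06], [0.06, 0.01]]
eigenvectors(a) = [[-0.98,0.21],[-0.21,-0.98]]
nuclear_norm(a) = 1.14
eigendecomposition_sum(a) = [[0.27,0.06], [0.06,0.01]] + [[0.04,-0.18], [-0.18,0.82]]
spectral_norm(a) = 0.86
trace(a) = 1.14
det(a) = 0.24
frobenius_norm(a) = 0.90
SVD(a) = [[-0.21, 0.98],[0.98, 0.21]] @ diag([0.8563564212655271, 0.2836435787344729]) @ [[-0.21, 0.98], [0.98, 0.21]]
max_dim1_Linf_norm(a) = 0.83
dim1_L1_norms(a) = [0.43, 0.95]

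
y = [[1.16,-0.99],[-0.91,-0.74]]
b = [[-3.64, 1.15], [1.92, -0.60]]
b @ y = [[-5.27, 2.75], [2.77, -1.46]]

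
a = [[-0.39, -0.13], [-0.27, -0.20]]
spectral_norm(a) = 0.52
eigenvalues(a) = [-0.51, -0.08]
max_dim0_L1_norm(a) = 0.66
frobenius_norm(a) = 0.53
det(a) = 0.04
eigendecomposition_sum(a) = [[-0.37, -0.16], [-0.32, -0.14]] + [[-0.02, 0.03],[0.05, -0.06]]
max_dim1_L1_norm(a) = 0.52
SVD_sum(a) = [[-0.37, -0.18], [-0.3, -0.14]] + [[-0.02, 0.05],[0.03, -0.06]]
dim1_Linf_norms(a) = [0.39, 0.27]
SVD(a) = [[-0.78, -0.63], [-0.63, 0.78]] @ diag([0.5246072569707558, 0.08177546046106537]) @ [[0.90, 0.43], [0.43, -0.90]]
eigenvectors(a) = [[-0.75, 0.39], [-0.66, -0.92]]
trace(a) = -0.59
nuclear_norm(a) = 0.61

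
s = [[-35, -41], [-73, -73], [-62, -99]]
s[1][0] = -73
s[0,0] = -35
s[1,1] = -73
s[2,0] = -62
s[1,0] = -73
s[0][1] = -41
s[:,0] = [-35, -73, -62]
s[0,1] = -41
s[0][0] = -35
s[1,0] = -73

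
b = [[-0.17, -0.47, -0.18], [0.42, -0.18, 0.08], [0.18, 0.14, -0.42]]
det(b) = -0.12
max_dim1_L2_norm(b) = 0.53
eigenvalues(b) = [(-0.15+0.48j), (-0.15-0.48j), (-0.46+0j)]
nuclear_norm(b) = 1.47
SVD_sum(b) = [[-0.24, -0.44, -0.03], [0.02, 0.04, 0.00], [0.09, 0.16, 0.01]] + [[0.11, -0.05, -0.10], [0.21, -0.10, -0.19], [0.24, -0.12, -0.22]] + [[-0.04, 0.02, -0.05], [0.19, -0.12, 0.27], [-0.15, 0.10, -0.21]]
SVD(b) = [[-0.94, -0.32, 0.15], [0.09, -0.62, -0.78], [0.34, -0.71, 0.61]] @ diag([0.5384320085371241, 0.48347372548031287, 0.44960441384940314]) @ [[0.48, 0.87, 0.06],  [-0.69, 0.34, 0.63],  [-0.53, 0.35, -0.77]]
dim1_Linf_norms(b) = [0.47, 0.42, 0.42]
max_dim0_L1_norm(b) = 0.79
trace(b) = -0.77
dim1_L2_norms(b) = [0.53, 0.46, 0.48]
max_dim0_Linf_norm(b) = 0.47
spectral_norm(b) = 0.54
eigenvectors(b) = [[(-0.72+0j), (-0.72-0j), (0.04+0j)],  [0.01+0.63j, (0.01-0.63j), -0.33+0.00j],  [0.03+0.28j, 0.03-0.28j, 0.94+0.00j]]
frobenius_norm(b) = 0.85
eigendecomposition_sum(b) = [[(-0.08+0.24j), -0.24-0.07j, (-0.08-0.04j)], [0.21+0.07j, -0.06+0.21j, -0.03+0.07j], [0.10+0.02j, (-0.02+0.1j), (-0.01+0.03j)]] + [[(-0.08-0.24j), -0.24+0.07j, (-0.08+0.04j)], [0.21-0.07j, (-0.06-0.21j), (-0.03-0.07j)], [(0.1-0.02j), -0.02-0.10j, -0.01-0.03j]] + [[(-0+0j), 0.01+0.00j, (-0.02+0j)],  [0.00-0.00j, (-0.06-0j), (0.14-0j)],  [-0.01+0.00j, 0.18+0.00j, (-0.4+0j)]]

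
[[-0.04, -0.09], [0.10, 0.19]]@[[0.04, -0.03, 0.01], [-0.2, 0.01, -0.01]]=[[0.02,0.0,0.0], [-0.03,-0.0,-0.0]]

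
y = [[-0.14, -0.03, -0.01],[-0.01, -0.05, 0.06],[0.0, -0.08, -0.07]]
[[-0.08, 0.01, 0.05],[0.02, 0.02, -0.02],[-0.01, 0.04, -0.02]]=y @ [[0.56,  0.05,  -0.41], [-0.16,  -0.44,  0.35], [0.32,  -0.09,  -0.17]]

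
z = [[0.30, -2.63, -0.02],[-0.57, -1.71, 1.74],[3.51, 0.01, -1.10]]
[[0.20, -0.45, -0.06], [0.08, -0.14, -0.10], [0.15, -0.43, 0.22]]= z @ [[0.04, -0.11, 0.06], [-0.07, 0.16, 0.03], [-0.01, 0.04, -0.01]]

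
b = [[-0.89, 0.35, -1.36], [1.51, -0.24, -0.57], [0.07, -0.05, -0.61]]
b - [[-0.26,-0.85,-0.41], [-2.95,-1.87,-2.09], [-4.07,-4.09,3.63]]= [[-0.63,1.2,-0.95],[4.46,1.63,1.52],[4.14,4.04,-4.24]]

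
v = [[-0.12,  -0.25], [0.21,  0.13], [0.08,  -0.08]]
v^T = [[-0.12, 0.21, 0.08],  [-0.25, 0.13, -0.08]]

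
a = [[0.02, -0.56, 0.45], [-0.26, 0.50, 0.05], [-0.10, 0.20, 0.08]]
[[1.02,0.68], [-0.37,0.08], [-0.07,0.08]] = a@[[0.27, -1.18], [-0.74, -0.54], [1.34, 0.89]]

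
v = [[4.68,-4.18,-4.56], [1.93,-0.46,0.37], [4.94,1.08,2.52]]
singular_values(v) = [8.0, 5.66, 0.32]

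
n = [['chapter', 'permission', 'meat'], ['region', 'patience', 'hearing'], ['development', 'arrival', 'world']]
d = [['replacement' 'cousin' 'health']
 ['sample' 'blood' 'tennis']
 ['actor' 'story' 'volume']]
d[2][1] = 'story'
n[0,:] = ['chapter', 'permission', 'meat']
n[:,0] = ['chapter', 'region', 'development']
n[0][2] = 'meat'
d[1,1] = 'blood'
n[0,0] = 'chapter'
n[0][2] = 'meat'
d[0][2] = 'health'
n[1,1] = 'patience'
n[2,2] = 'world'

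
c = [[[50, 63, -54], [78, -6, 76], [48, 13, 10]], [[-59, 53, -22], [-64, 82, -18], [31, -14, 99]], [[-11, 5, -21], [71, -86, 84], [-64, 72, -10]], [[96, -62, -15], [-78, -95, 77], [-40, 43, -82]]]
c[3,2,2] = -82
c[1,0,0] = -59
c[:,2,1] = [13, -14, 72, 43]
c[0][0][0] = 50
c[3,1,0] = -78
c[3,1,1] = -95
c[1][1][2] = -18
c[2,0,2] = -21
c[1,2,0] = 31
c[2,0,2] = -21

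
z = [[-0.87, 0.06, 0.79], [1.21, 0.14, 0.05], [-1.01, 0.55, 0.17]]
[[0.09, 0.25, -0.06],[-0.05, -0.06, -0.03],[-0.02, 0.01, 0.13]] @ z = [[0.28, 0.01, 0.07], [0.0, -0.03, -0.05], [-0.10, 0.07, 0.01]]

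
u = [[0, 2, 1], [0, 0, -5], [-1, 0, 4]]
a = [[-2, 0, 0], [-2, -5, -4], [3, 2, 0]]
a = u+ [[-2, -2, -1], [-2, -5, 1], [4, 2, -4]]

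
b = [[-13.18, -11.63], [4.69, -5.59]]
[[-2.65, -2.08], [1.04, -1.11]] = b@[[0.21, -0.01], [-0.01, 0.19]]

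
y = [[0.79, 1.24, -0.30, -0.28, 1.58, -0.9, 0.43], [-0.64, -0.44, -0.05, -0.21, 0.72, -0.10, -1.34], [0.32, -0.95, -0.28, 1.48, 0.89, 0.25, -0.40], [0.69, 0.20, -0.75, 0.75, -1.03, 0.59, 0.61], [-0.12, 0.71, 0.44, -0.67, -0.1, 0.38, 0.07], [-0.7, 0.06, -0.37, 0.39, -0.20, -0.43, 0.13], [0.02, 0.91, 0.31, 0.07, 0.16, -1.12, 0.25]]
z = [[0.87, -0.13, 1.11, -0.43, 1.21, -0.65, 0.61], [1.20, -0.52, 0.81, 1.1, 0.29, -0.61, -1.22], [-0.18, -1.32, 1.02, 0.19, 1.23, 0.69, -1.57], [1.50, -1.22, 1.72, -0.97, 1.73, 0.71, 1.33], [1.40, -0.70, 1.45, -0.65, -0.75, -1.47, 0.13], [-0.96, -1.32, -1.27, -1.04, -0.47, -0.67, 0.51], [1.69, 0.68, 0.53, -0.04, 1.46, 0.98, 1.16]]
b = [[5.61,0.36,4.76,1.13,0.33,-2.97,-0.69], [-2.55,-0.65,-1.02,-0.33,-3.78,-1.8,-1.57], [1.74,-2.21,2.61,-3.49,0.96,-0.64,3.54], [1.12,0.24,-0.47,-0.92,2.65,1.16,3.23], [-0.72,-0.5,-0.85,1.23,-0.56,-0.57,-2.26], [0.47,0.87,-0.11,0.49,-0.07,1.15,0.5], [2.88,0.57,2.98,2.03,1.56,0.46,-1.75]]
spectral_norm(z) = 4.99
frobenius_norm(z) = 7.23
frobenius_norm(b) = 13.92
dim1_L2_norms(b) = [8.06, 5.3, 6.38, 4.6, 2.96, 1.68, 5.23]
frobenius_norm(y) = 4.60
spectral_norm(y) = 2.80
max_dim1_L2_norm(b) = 8.06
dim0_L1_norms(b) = [15.09, 5.4, 12.8, 9.62, 9.91, 8.75, 13.54]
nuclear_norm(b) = 27.22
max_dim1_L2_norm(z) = 3.59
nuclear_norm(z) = 15.91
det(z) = -34.46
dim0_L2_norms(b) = [7.16, 2.61, 6.35, 4.5, 5.01, 3.96, 5.86]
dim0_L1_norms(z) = [7.8, 5.89, 7.91, 4.42, 7.14, 5.78, 6.53]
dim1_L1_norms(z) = [5.01, 5.75, 6.2, 9.18, 6.55, 6.24, 6.54]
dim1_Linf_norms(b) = [5.61, 3.78, 3.54, 3.23, 2.26, 1.15, 2.98]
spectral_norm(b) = 9.99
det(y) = -3.73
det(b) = 124.24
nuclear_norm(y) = 10.45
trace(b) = 5.49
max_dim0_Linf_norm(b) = 5.61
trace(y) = 0.54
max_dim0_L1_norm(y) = 4.68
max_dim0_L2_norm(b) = 7.16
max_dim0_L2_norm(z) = 3.2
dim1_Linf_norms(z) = [1.21, 1.22, 1.57, 1.73, 1.47, 1.32, 1.69]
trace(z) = 0.14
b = y @ z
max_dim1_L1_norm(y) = 5.52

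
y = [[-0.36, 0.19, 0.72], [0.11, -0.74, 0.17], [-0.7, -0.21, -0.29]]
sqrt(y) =[[(0.44+0.07j), (0.19-0.28j), (0.73-0j)], [(0.11-0.2j), (0.05+0.82j), 0.17+0.01j], [-0.71+0.01j, -0.21-0.05j, 0.51-0.00j]]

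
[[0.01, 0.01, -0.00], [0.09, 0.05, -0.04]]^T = [[0.01, 0.09],[0.01, 0.05],[-0.00, -0.04]]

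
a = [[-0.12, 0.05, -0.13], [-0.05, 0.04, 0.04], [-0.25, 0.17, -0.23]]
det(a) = 0.00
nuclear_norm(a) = 0.52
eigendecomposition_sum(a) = [[-0.12, 0.07, -0.13], [0.01, -0.00, 0.01], [-0.22, 0.13, -0.25]] + [[-0.01, -0.01, 0.01], [-0.01, -0.01, 0.01], [0.00, 0.00, -0.00]] + [[0.01, -0.01, -0.01], [-0.04, 0.05, 0.03], [-0.03, 0.04, 0.02]]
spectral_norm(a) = 0.42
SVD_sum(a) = [[-0.12, 0.08, -0.11], [-0.02, 0.01, -0.02], [-0.25, 0.16, -0.23]] + [[0.01, -0.01, -0.02], [-0.03, 0.03, 0.05], [-0.0, 0.0, 0.01]] + [[-0.01,-0.01,0.00], [-0.0,-0.01,0.0], [0.01,0.01,-0.00]]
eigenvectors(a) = [[0.47, 0.67, 0.18], [-0.03, 0.70, -0.8], [0.88, -0.24, -0.58]]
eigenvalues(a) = [-0.37, -0.02, 0.08]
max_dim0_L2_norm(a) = 0.28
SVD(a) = [[-0.43, 0.35, -0.83], [-0.06, -0.93, -0.36], [-0.9, -0.11, 0.42]] @ diag([0.42142198974771167, 0.07611063224265475, 0.020265197178981415]) @ [[0.66, -0.42, 0.62], [0.4, -0.49, -0.77], [0.63, 0.76, -0.16]]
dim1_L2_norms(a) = [0.18, 0.08, 0.38]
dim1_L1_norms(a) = [0.3, 0.13, 0.65]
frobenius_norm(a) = 0.43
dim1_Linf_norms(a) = [0.13, 0.05, 0.25]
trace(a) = -0.31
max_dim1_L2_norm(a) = 0.38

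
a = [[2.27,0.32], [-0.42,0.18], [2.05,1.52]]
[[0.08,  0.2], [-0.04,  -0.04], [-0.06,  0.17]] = a @ [[0.05,0.09], [-0.11,-0.01]]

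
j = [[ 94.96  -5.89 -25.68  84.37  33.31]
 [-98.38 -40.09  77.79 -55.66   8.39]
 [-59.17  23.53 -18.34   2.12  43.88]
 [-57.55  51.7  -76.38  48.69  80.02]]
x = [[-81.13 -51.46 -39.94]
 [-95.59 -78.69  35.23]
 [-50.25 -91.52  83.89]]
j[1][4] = 8.39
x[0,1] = -51.46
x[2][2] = 83.89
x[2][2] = 83.89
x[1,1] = -78.69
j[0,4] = 33.31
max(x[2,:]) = 83.89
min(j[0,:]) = -25.68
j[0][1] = -5.89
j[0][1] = -5.89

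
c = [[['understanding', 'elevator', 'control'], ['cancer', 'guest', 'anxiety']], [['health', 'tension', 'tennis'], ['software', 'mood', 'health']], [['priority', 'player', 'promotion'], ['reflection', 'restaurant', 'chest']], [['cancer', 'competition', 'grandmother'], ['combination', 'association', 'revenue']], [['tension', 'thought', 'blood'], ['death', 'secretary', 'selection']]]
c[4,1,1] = 'secretary'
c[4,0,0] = 'tension'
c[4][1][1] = 'secretary'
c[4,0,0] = 'tension'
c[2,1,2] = 'chest'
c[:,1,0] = ['cancer', 'software', 'reflection', 'combination', 'death']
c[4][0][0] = 'tension'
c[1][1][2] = 'health'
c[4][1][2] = 'selection'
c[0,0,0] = 'understanding'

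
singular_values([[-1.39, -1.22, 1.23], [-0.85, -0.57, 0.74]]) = [2.55, 0.12]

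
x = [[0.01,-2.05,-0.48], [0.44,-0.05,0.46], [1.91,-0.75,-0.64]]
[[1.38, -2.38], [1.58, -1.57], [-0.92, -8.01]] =x @ [[0.04, -3.69], [-1.43, 1.09], [3.24, 0.23]]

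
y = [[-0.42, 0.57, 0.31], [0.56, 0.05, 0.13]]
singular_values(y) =[0.82, 0.5]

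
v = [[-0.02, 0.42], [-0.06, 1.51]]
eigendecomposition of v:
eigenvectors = [[-1.00, -0.27], [-0.04, -0.96]]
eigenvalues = [-0.0, 1.49]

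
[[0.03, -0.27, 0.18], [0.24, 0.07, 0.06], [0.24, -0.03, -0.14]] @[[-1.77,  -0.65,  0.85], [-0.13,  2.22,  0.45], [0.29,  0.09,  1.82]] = [[0.03, -0.60, 0.23], [-0.42, 0.00, 0.34], [-0.46, -0.24, -0.06]]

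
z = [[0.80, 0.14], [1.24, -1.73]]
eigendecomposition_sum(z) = [[0.85, 0.05],[0.40, 0.02]] + [[-0.05,0.09], [0.84,-1.75]]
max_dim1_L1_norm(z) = 2.97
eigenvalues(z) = [0.87, -1.8]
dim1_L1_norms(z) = [0.94, 2.97]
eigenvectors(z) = [[0.90, -0.05], [0.43, 1.00]]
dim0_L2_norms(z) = [1.48, 1.74]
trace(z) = -0.93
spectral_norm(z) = 2.16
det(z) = -1.56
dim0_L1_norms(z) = [2.04, 1.87]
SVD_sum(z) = [[0.25, -0.31], [1.34, -1.65]] + [[0.55, 0.45], [-0.10, -0.08]]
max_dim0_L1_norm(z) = 2.04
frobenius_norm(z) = 2.28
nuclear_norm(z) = 2.88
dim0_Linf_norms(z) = [1.24, 1.73]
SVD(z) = [[-0.18,  -0.98], [-0.98,  0.18]] @ diag([2.1611715289882216, 0.7207202108243621]) @ [[-0.63, 0.77], [-0.77, -0.63]]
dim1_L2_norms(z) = [0.81, 2.13]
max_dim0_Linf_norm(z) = 1.73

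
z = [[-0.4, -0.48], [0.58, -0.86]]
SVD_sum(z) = [[0.11, -0.23],[0.45, -0.92]] + [[-0.51, -0.25], [0.13, 0.06]]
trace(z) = -1.26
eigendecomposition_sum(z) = [[(-0.2+0.39j), (-0.24-0.32j)], [0.29+0.38j, -0.43+0.08j]] + [[-0.20-0.39j, -0.24+0.32j], [(0.29-0.38j), -0.43-0.08j]]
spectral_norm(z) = 1.06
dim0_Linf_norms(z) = [0.58, 0.86]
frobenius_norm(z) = 1.21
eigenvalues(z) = [(-0.63+0.47j), (-0.63-0.47j)]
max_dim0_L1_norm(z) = 1.34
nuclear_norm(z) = 1.65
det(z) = 0.62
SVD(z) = [[0.24, 0.97], [0.97, -0.24]] @ diag([1.0586581444289072, 0.5879140525913145]) @ [[0.44,-0.90], [-0.9,-0.44]]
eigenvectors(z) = [[(0.29+0.61j), (0.29-0.61j)], [0.74+0.00j, (0.74-0j)]]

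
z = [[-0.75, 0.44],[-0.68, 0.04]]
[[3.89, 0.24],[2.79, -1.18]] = z@[[-3.98,1.96], [2.05,3.88]]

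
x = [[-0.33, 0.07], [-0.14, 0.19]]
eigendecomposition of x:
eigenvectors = [[-0.96, -0.14], [-0.27, -0.99]]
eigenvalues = [-0.31, 0.17]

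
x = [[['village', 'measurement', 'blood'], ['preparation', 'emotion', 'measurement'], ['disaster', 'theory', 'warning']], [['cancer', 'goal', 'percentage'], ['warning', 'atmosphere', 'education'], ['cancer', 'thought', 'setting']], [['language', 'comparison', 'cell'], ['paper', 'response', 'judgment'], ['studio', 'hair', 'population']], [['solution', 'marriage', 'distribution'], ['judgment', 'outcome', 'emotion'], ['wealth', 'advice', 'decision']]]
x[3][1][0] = 'judgment'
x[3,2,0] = 'wealth'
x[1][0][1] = 'goal'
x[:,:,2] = [['blood', 'measurement', 'warning'], ['percentage', 'education', 'setting'], ['cell', 'judgment', 'population'], ['distribution', 'emotion', 'decision']]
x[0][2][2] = 'warning'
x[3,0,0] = 'solution'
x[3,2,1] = 'advice'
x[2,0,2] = 'cell'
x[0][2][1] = 'theory'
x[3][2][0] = 'wealth'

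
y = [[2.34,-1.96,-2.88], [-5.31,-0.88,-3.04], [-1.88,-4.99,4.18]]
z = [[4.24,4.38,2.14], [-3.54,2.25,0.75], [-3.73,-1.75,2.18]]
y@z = [[27.6, 10.88, -2.74],[-8.06, -19.92, -18.65],[-5.90, -26.78, 1.35]]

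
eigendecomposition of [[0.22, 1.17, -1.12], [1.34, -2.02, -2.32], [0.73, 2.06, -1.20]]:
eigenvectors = [[-0.81+0.00j, (0.49+0.18j), 0.49-0.18j], [(0.18+0j), -0.13+0.49j, (-0.13-0.49j)], [-0.56+0.00j, (0.69+0j), (0.69-0j)]]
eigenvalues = [(-0.82+0j), (-1.09+1.66j), (-1.09-1.66j)]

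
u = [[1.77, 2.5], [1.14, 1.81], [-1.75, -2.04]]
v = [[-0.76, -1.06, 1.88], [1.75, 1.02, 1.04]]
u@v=[[3.03, 0.67, 5.93], [2.3, 0.64, 4.03], [-2.24, -0.23, -5.41]]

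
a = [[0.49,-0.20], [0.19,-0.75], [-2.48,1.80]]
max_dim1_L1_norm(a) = 4.28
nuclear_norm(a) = 3.67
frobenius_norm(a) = 3.20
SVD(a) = [[-0.16, 0.27], [-0.19, -0.95], [0.97, -0.14]] @ diag([3.164371971759878, 0.5058161962022379]) @ [[-0.80, 0.61], [0.61, 0.80]]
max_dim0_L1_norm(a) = 3.16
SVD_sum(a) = [[0.41, -0.31], [0.48, -0.37], [-2.44, 1.86]] + [[0.08, 0.11], [-0.29, -0.38], [-0.04, -0.06]]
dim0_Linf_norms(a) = [2.48, 1.8]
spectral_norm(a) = 3.16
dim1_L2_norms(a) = [0.53, 0.77, 3.06]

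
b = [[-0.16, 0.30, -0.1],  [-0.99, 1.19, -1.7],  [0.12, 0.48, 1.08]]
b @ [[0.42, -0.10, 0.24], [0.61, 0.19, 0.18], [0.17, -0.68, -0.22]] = [[0.10, 0.14, 0.04], [0.02, 1.48, 0.35], [0.53, -0.66, -0.12]]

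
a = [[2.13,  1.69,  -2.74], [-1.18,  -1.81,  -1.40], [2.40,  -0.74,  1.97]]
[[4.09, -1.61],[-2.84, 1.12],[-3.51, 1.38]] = a @ [[-0.41, 0.16], [2.19, -0.86], [-0.46, 0.18]]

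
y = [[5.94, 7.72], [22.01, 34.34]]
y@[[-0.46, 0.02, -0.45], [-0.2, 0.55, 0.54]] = [[-4.28,4.36,1.50], [-16.99,19.33,8.64]]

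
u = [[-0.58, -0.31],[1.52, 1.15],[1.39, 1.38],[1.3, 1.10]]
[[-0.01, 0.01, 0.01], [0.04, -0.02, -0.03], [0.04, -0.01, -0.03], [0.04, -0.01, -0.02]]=u @ [[0.02,-0.01,-0.01],  [0.01,-0.0,-0.01]]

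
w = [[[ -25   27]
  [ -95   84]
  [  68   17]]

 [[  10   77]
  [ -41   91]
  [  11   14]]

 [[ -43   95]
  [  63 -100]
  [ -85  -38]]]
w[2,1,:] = [63, -100]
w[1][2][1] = 14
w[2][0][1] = 95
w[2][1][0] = 63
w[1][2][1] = 14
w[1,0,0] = 10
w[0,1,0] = -95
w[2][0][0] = -43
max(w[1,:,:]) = 91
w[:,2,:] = [[68, 17], [11, 14], [-85, -38]]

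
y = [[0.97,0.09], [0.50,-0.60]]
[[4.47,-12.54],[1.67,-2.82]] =y@[[4.52,-12.4],[0.98,-5.64]]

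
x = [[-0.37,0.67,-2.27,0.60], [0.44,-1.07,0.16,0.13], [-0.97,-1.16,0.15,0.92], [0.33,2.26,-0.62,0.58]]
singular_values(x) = [3.24, 2.1, 1.12, 0.64]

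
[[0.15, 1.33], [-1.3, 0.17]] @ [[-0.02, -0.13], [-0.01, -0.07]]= [[-0.02, -0.11], [0.02, 0.16]]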